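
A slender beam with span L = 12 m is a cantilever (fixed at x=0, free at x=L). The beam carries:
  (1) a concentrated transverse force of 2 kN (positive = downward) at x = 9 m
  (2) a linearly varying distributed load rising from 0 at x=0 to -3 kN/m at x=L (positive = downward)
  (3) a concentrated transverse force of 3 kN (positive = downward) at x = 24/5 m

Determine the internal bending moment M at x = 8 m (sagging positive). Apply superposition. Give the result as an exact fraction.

M(8) = 58/3 kN·m

Load 1 — point force P=2 kN at a=9 m (b=L-a=3):
  M_1 = -P(a-x)  [x≤a] = -2·(9-8) = -2 kN·m
Load 2 — triangular load w₀=-3 kN/m (0→w₀ over full span):
  M_2 = w₀Lx/2 - w₀L²/3 - w₀x³/(6L) = (-3)·12·8/2 - (-3)·12²/3 - (-3)·8³/(6·12) = 64/3 kN·m
Load 3 — point force P=3 kN at a=24/5 m (b=L-a=36/5):
  M_3 = 0  [x>a] = 0 kN·m
Superposition: M = Σ M_i = 58/3 kN·m ≈ 19.333333 kN·m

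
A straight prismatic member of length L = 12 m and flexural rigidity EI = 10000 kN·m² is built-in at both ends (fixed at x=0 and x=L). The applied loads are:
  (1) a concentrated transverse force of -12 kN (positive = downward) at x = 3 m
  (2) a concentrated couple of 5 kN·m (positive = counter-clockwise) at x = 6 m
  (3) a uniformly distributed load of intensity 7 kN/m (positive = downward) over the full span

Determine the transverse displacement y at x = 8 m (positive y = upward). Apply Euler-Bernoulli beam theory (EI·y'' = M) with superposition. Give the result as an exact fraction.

Load 1 — point force P=-12 kN at a=3 m (b=L-a=9):
  y_1 = -Pa²(L-x)²(3bL-(3b+a)(L-x))/(6L³EI)  [x>a] = -(-12)·3²·(12-8)²·(3·9·12-(3·9+3)·(12-8))/(6·12³·10000) = 17/5000 m
Load 2 — applied couple M₀=5 kN·m at a=6 m (b=L-a=6):
  y_2 = (R_Ax³/6 - M_Ax²/2 - M₀(x-a)²/2)/EI  [x>a] with R_A=5/8, M_A=5/4 = ((5/8)·8³/6 - (5/4)·8²/2 - 5·(8-6)²/2)/10000 = 1/3000 m
Load 3 — uniform load w=7 kN/m over full span:
  y_3 = -wx²(L-x)²/(24EI) = -7·8²·(12-8)²/(24·10000) = -56/1875 m
Superposition: y = Σ y_i = -49/1875 m ≈ -0.026133 m

y(8) = -49/1875 m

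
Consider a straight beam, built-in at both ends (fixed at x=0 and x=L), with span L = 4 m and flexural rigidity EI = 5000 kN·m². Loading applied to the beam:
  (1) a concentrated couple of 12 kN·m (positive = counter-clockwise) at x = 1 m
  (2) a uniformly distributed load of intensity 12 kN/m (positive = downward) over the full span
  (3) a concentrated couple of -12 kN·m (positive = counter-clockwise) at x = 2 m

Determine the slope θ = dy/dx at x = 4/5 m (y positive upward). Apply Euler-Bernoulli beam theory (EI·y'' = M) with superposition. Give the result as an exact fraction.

θ(4/5) = -36/78125 rad

Load 1 — applied couple M₀=12 kN·m at a=1 m (b=L-a=3):
  θ_1 = (R_Ax²/2 - M_Ax)/EI  [x≤a] with R_A=27/8, M_A=-9/4 = ((27/8)·(4/5)²/2 - (-9/4)·(4/5))/5000 = 9/15625 rad
Load 2 — uniform load w=12 kN/m over full span:
  θ_2 = -wx(L-x)(L-2x)/(12EI) = -12·(4/5)·(4-(4/5))·(4-2·(4/5))/(12·5000) = -96/78125 rad
Load 3 — applied couple M₀=-12 kN·m at a=2 m (b=L-a=2):
  θ_3 = (R_Ax²/2 - M_Ax)/EI  [x≤a] with R_A=-9/2, M_A=-3 = ((-9/2)·(4/5)²/2 - (-3)·(4/5))/5000 = 3/15625 rad
Superposition: θ = Σ θ_i = -36/78125 rad ≈ -0.000461 rad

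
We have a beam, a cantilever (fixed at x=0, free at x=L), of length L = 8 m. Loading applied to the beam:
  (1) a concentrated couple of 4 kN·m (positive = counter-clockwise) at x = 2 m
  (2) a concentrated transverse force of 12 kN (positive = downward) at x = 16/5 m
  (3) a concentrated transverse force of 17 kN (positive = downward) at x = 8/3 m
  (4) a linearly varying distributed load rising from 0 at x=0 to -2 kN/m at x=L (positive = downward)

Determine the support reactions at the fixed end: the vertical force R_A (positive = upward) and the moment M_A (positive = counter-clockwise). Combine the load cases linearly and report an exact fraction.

R_A = 21 kN, M_A = 556/15 kN·m

Load 1 — applied couple M₀=4 kN·m at a=2 m (b=L-a=6):
  R_A = 0 kN
  M_A = -M₀ = -4 kN·m
Load 2 — point force P=12 kN at a=16/5 m (b=L-a=24/5):
  R_A = P = 12 kN
  M_A = Pa = 12·(16/5) = 192/5 kN·m
Load 3 — point force P=17 kN at a=8/3 m (b=L-a=16/3):
  R_A = P = 17 kN
  M_A = Pa = 17·(8/3) = 136/3 kN·m
Load 4 — triangular load w₀=-2 kN/m (0→w₀ over full span):
  R_A = w₀L/2 = (-2)·8/2 = -8 kN
  M_A = w₀L²/3 = (-2)·8²/3 = -128/3 kN·m
Superposition: R_A = 21 kN, M_A = 556/15 kN·m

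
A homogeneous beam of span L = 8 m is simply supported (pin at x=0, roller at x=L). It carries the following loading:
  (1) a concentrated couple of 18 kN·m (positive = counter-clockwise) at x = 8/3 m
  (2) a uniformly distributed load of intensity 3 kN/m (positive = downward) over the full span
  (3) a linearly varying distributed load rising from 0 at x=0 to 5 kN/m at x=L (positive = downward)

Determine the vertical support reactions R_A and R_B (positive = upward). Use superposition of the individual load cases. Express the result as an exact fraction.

Load 1 — applied couple M₀=18 kN·m at a=8/3 m (b=L-a=16/3):
  R_A = M₀/L = 18/8 = 9/4 kN
  R_B = -M₀/L = -18/8 = -9/4 kN
Load 2 — uniform load w=3 kN/m over full span:
  R_A = wL/2 = 3·8/2 = 12 kN
  R_B = wL/2 = 3·8/2 = 12 kN
Load 3 — triangular load w₀=5 kN/m (0→w₀ over full span):
  R_A = w₀L/6 = 5·8/6 = 20/3 kN
  R_B = w₀L/3 = 5·8/3 = 40/3 kN
Superposition: R_A = 251/12 kN, R_B = 277/12 kN

R_A = 251/12 kN, R_B = 277/12 kN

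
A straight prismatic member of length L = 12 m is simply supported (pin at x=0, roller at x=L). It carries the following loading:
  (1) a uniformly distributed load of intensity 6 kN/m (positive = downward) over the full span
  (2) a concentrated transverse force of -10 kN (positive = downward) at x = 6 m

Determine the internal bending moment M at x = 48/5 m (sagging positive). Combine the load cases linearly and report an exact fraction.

M(48/5) = 1428/25 kN·m

Load 1 — uniform load w=6 kN/m over full span:
  M_1 = wx(L-x)/2 = 6·(48/5)·(12-(48/5))/2 = 1728/25 kN·m
Load 2 — point force P=-10 kN at a=6 m (b=L-a=6):
  M_2 = Pa(L-x)/L  [x>a] = (-10)·6·(12-(48/5))/12 = -12 kN·m
Superposition: M = Σ M_i = 1428/25 kN·m ≈ 57.120000 kN·m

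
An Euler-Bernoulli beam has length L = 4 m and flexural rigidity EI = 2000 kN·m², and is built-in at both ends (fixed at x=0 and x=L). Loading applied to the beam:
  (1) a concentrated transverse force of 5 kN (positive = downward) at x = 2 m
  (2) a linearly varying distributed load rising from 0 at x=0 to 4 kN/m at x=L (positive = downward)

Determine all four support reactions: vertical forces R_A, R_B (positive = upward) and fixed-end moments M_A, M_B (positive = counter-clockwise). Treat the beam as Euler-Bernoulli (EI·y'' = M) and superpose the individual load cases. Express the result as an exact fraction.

Load 1 — point force P=5 kN at a=2 m (b=L-a=2):
  R_A = Pb²(3a+b)/L³ = 5·2²·(3·2+2)/4³ = 5/2 kN
  M_A = Pab²/L² = 5·2·2²/4² = 5/2 kN·m
  R_B = Pa²(a+3b)/L³ = 5·2²·(2+3·2)/4³ = 5/2 kN
  M_B = -Pa²b/L² = -5·2²·2/4² = -5/2 kN·m
Load 2 — triangular load w₀=4 kN/m (0→w₀ over full span):
  R_A = 3w₀L/20 = 3·4·4/20 = 12/5 kN
  M_A = w₀L²/30 = 4·4²/30 = 32/15 kN·m
  R_B = 7w₀L/20 = 7·4·4/20 = 28/5 kN
  M_B = -w₀L²/20 = -4·4²/20 = -16/5 kN·m
Superposition: R_A = 49/10 kN, M_A = 139/30 kN·m, R_B = 81/10 kN, M_B = -57/10 kN·m

R_A = 49/10 kN, M_A = 139/30 kN·m, R_B = 81/10 kN, M_B = -57/10 kN·m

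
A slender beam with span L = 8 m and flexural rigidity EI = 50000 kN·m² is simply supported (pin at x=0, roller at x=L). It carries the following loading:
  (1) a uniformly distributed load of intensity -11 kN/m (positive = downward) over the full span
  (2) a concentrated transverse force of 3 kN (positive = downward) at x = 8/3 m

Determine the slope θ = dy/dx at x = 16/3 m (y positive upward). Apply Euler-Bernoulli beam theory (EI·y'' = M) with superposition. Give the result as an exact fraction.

θ(16/3) = -542/253125 rad

Load 1 — uniform load w=-11 kN/m over full span:
  θ_1 = -w(L³-6Lx²+4x³)/(24EI) = -(-11)·(8³-6·8·(16/3)²+4·(16/3)³)/(24·50000) = -572/253125 rad
Load 2 — point force P=3 kN at a=8/3 m (b=L-a=16/3):
  θ_2 = -Pa(2L²-6Lx+3x²+a²)/(6LEI)  [x>a] = -3·(8/3)·(2·8²-6·8·(16/3)+3·(16/3)²+(8/3)²)/(6·8·50000) = 2/16875 rad
Superposition: θ = Σ θ_i = -542/253125 rad ≈ -0.002141 rad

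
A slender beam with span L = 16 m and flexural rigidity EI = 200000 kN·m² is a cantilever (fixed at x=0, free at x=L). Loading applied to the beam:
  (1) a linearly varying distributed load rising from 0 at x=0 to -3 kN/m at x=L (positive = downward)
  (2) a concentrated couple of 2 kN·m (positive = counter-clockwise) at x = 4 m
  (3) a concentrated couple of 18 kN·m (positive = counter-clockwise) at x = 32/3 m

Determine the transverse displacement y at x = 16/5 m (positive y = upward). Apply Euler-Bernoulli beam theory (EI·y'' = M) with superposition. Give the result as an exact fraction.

Load 1 — triangular load w₀=-3 kN/m (0→w₀ over full span):
  y_1 = (w₀Lx³/12-w₀L²x²/6-w₀x⁵/(120L))/EI = ((-3)·16·(16/5)³/12-(-3)·16²·(16/5)²/6-(-3)·(16/5)⁵/(120·16))/200000 = 288128/48828125 m
Load 2 — applied couple M₀=2 kN·m at a=4 m (b=L-a=12):
  y_2 = M₀x²/(2EI)  [x≤a] = 2·(16/5)²/(2·200000) = 4/78125 m
Load 3 — applied couple M₀=18 kN·m at a=32/3 m (b=L-a=16/3):
  y_3 = M₀x²/(2EI)  [x≤a] = 18·(16/5)²/(2·200000) = 36/78125 m
Superposition: y = Σ y_i = 313128/48828125 m ≈ 0.006413 m

y(16/5) = 313128/48828125 m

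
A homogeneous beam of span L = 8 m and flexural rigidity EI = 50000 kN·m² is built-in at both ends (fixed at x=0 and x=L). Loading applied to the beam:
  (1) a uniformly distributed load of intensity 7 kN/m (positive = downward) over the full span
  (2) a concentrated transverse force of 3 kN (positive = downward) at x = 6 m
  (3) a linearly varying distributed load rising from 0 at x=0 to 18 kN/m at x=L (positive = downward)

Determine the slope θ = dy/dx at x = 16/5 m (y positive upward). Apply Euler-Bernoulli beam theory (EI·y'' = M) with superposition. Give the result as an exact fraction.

Load 1 — uniform load w=7 kN/m over full span:
  θ_1 = -wx(L-x)(L-2x)/(12EI) = -7·(16/5)·(8-(16/5))·(8-2·(16/5))/(12·50000) = -112/390625 rad
Load 2 — point force P=3 kN at a=6 m (b=L-a=2):
  θ_2 = -Pb²x(2aL-(3a+b)x)/(2L³EI)  [x≤a] = -3·2²·(16/5)·(2·6·8-(3·6+2)·(16/5))/(2·8³·50000) = -3/125000 rad
Load 3 — triangular load w₀=18 kN/m (0→w₀ over full span):
  θ_3 = -w₀(2x(L-x)(L-2x)(x+2L)+x²(L-x)²)/(120LEI) = -18·(2·(16/5)·(8-(16/5))·(8-2·(16/5))·((16/5)+2·8)+(16/5)²·(8-(16/5))²)/(120·8·50000) = -864/1953125 rad
Superposition: θ = Σ θ_i = -11767/15625000 rad ≈ -0.000753 rad

θ(16/5) = -11767/15625000 rad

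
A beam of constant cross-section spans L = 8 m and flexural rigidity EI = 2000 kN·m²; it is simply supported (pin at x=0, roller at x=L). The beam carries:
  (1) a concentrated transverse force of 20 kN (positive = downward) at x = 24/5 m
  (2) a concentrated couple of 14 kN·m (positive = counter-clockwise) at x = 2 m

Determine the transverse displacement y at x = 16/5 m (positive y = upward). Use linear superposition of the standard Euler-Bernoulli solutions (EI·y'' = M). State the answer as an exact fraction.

Load 1 — point force P=20 kN at a=24/5 m (b=L-a=16/5):
  y_1 = -Pbx(L²-b²-x²)/(6LEI)  [x≤a] = -20·(16/5)·(16/5)·(8²-(16/5)²-(16/5)²)/(6·8·2000) = -4352/46875 m
Load 2 — applied couple M₀=14 kN·m at a=2 m (b=L-a=6):
  y_2 = (M₀x³/(6L)-M₀(x-a)²/2+C₁x)/EI  [x>a] with C₁=M₀(3b²-L²)/(6L)=77/6 = (14·(16/5)³/(6·8)-14·((16/5)-2)²/2+(77/6)·(16/5))/2000 = 1267/62500 m
Superposition: y = Σ y_i = -13607/187500 m ≈ -0.072571 m

y(16/5) = -13607/187500 m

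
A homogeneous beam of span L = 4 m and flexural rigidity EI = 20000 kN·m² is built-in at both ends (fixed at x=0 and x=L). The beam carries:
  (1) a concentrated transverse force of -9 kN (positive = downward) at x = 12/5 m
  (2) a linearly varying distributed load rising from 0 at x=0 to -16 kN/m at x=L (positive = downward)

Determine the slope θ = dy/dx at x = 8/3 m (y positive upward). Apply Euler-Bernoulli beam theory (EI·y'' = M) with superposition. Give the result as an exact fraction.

Load 1 — point force P=-9 kN at a=12/5 m (b=L-a=8/5):
  θ_1 = Pa²(L-x)(2bL-(3b+a)(L-x))/(2L³EI)  [x>a] = (-9)·(12/5)²·(4-(8/3))·(2·(8/5)·4-(3·(8/5)+(12/5))·(4-(8/3)))/(2·4³·20000) = -27/312500 rad
Load 2 — triangular load w₀=-16 kN/m (0→w₀ over full span):
  θ_2 = -w₀(2x(L-x)(L-2x)(x+2L)+x²(L-x)²)/(120LEI) = -(-16)·(2·(8/3)·(4-(8/3))·(4-2·(8/3))·((8/3)+2·4)+(8/3)²·(4-(8/3))²)/(120·4·20000) = -112/759375 rad
Superposition: θ = Σ θ_i = -17761/75937500 rad ≈ -0.000234 rad

θ(8/3) = -17761/75937500 rad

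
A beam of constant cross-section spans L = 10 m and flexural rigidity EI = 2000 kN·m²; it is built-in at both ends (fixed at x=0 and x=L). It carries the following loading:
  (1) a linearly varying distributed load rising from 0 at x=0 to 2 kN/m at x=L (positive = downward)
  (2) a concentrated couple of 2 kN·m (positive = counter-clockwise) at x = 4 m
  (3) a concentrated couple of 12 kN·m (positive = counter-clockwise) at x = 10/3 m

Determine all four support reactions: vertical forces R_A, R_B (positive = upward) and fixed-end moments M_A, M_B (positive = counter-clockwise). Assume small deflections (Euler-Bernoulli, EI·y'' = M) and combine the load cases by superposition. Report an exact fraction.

R_A = 611/125 kN, M_A = 518/75 kN·m, R_B = 639/125 kN, M_B = -134/25 kN·m

Load 1 — triangular load w₀=2 kN/m (0→w₀ over full span):
  R_A = 3w₀L/20 = 3·2·10/20 = 3 kN
  M_A = w₀L²/30 = 2·10²/30 = 20/3 kN·m
  R_B = 7w₀L/20 = 7·2·10/20 = 7 kN
  M_B = -w₀L²/20 = -2·10²/20 = -10 kN·m
Load 2 — applied couple M₀=2 kN·m at a=4 m (b=L-a=6):
  R_A = 6M₀ab/L³ = 6·2·4·6/10³ = 36/125 kN
  M_A = M₀b(2a-b)/L² = 2·6·(2·4-6)/10² = 6/25 kN·m
  R_B = -6M₀ab/L³ = -6·2·4·6/10³ = -36/125 kN
  M_B = M₀a(2b-a)/L² = 2·4·(2·6-4)/10² = 16/25 kN·m
Load 3 — applied couple M₀=12 kN·m at a=10/3 m (b=L-a=20/3):
  R_A = 6M₀ab/L³ = 6·12·(10/3)·(20/3)/10³ = 8/5 kN
  M_A = M₀b(2a-b)/L² = 12·(20/3)·(2·(10/3)-(20/3))/10² = 0 kN·m
  R_B = -6M₀ab/L³ = -6·12·(10/3)·(20/3)/10³ = -8/5 kN
  M_B = M₀a(2b-a)/L² = 12·(10/3)·(2·(20/3)-(10/3))/10² = 4 kN·m
Superposition: R_A = 611/125 kN, M_A = 518/75 kN·m, R_B = 639/125 kN, M_B = -134/25 kN·m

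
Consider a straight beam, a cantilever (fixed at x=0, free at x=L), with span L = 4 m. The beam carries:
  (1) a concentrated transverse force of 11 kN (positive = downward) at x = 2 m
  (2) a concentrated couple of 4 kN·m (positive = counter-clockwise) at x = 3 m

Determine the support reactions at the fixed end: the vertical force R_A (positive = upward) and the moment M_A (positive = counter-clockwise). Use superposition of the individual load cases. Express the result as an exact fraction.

Load 1 — point force P=11 kN at a=2 m (b=L-a=2):
  R_A = P = 11 kN
  M_A = Pa = 11·2 = 22 kN·m
Load 2 — applied couple M₀=4 kN·m at a=3 m (b=L-a=1):
  R_A = 0 kN
  M_A = -M₀ = -4 kN·m
Superposition: R_A = 11 kN, M_A = 18 kN·m

R_A = 11 kN, M_A = 18 kN·m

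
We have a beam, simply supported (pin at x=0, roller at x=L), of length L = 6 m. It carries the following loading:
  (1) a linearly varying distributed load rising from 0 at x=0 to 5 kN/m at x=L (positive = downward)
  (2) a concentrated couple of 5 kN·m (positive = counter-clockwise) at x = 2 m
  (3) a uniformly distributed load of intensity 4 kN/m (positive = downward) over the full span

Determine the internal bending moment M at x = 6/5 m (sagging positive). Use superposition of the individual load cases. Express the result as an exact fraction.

Load 1 — triangular load w₀=5 kN/m (0→w₀ over full span):
  M_1 = w₀Lx/6 - w₀x³/(6L) = 5·6·(6/5)/6 - 5·(6/5)³/(6·6) = 144/25 kN·m
Load 2 — applied couple M₀=5 kN·m at a=2 m (b=L-a=4):
  M_2 = M₀x/L  [x≤a] = 5·(6/5)/6 = 1 kN·m
Load 3 — uniform load w=4 kN/m over full span:
  M_3 = wx(L-x)/2 = 4·(6/5)·(6-(6/5))/2 = 288/25 kN·m
Superposition: M = Σ M_i = 457/25 kN·m ≈ 18.280000 kN·m

M(6/5) = 457/25 kN·m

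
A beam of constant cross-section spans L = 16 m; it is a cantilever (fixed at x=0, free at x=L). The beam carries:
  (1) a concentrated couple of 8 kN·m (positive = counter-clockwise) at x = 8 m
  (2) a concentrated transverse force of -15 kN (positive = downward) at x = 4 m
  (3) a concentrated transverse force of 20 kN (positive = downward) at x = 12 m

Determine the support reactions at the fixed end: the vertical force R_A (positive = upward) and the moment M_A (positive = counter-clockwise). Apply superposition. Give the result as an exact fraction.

R_A = 5 kN, M_A = 172 kN·m

Load 1 — applied couple M₀=8 kN·m at a=8 m (b=L-a=8):
  R_A = 0 kN
  M_A = -M₀ = -8 kN·m
Load 2 — point force P=-15 kN at a=4 m (b=L-a=12):
  R_A = P = (-15) = -15 kN
  M_A = Pa = (-15)·4 = -60 kN·m
Load 3 — point force P=20 kN at a=12 m (b=L-a=4):
  R_A = P = 20 kN
  M_A = Pa = 20·12 = 240 kN·m
Superposition: R_A = 5 kN, M_A = 172 kN·m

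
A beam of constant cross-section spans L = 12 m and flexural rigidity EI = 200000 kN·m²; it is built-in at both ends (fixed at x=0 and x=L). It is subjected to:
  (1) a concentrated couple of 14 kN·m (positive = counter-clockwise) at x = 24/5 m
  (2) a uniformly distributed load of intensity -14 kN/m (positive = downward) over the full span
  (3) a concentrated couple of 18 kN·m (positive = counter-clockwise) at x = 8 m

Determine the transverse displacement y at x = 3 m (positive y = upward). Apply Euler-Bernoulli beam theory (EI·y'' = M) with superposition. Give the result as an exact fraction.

y(3) = 1629/800000 m

Load 1 — applied couple M₀=14 kN·m at a=24/5 m (b=L-a=36/5):
  y_1 = (R_Ax³/6 - M_Ax²/2)/EI  [x≤a] with R_A=42/25, M_A=42/25 = ((42/25)·3³/6 - (42/25)·3²/2)/200000 = 0 m
Load 2 — uniform load w=-14 kN/m over full span:
  y_2 = -wx²(L-x)²/(24EI) = -(-14)·3²·(12-3)²/(24·200000) = 1701/800000 m
Load 3 — applied couple M₀=18 kN·m at a=8 m (b=L-a=4):
  y_3 = (R_Ax³/6 - M_Ax²/2)/EI  [x≤a] with R_A=2, M_A=6 = (2·3³/6 - 6·3²/2)/200000 = -9/100000 m
Superposition: y = Σ y_i = 1629/800000 m ≈ 0.002036 m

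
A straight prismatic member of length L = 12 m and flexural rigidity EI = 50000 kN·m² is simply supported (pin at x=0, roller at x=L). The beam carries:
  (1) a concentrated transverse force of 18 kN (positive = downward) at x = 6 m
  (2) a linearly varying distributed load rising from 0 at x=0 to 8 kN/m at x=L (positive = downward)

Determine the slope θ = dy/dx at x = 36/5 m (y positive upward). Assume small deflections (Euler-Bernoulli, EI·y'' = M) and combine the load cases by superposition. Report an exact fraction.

θ(36/5) = 40497/15625000 rad

Load 1 — point force P=18 kN at a=6 m (b=L-a=6):
  θ_1 = -Pa(2L²-6Lx+3x²+a²)/(6LEI)  [x>a] = -18·6·(2·12²-6·12·(36/5)+3·(36/5)²+6²)/(6·12·50000) = 729/625000 rad
Load 2 — triangular load w₀=8 kN/m (0→w₀ over full span):
  θ_2 = -w₀(7L⁴-30L²x²+15x⁴)/(360LEI) = -8·(7·12⁴-30·12²·(36/5)²+15·(36/5)⁴)/(360·12·50000) = 2784/1953125 rad
Superposition: θ = Σ θ_i = 40497/15625000 rad ≈ 0.002592 rad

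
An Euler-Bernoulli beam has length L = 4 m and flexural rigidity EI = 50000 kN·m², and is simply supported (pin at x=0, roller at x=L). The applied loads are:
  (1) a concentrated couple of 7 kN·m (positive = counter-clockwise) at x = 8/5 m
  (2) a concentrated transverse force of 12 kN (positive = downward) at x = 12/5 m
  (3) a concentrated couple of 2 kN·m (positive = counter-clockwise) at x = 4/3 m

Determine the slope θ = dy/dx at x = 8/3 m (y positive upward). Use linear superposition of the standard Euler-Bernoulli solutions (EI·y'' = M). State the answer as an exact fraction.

θ(8/3) = 643/7031250 rad

Load 1 — applied couple M₀=7 kN·m at a=8/5 m (b=L-a=12/5):
  θ_1 = (M₀x²/(2L)-M₀(x-a)+C₁)/EI  [x>a] with C₁=M₀(3b²-L²)/(6L)=28/75 = (7·(8/3)²/(2·4)-7·((8/3)-(8/5))+(28/75))/50000 = -49/2812500 rad
Load 2 — point force P=12 kN at a=12/5 m (b=L-a=8/5):
  θ_2 = -Pa(2L²-6Lx+3x²+a²)/(6LEI)  [x>a] = -12·(12/5)·(2·4²-6·4·(8/3)+3·(8/3)²+(12/5)²)/(6·4·50000) = 46/390625 rad
Load 3 — applied couple M₀=2 kN·m at a=4/3 m (b=L-a=8/3):
  θ_3 = (M₀x²/(2L)-M₀(x-a)+C₁)/EI  [x>a] with C₁=M₀(3b²-L²)/(6L)=4/9 = (2·(8/3)²/(2·4)-2·((8/3)-(4/3))+(4/9))/50000 = -1/112500 rad
Superposition: θ = Σ θ_i = 643/7031250 rad ≈ 0.000091 rad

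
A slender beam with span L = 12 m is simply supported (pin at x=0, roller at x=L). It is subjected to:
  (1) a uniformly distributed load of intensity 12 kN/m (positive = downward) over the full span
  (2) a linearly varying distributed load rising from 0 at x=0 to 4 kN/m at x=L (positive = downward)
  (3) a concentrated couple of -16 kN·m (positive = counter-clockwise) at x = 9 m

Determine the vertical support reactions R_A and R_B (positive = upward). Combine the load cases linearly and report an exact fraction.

R_A = 236/3 kN, R_B = 268/3 kN

Load 1 — uniform load w=12 kN/m over full span:
  R_A = wL/2 = 12·12/2 = 72 kN
  R_B = wL/2 = 12·12/2 = 72 kN
Load 2 — triangular load w₀=4 kN/m (0→w₀ over full span):
  R_A = w₀L/6 = 4·12/6 = 8 kN
  R_B = w₀L/3 = 4·12/3 = 16 kN
Load 3 — applied couple M₀=-16 kN·m at a=9 m (b=L-a=3):
  R_A = M₀/L = (-16)/12 = -4/3 kN
  R_B = -M₀/L = -(-16)/12 = 4/3 kN
Superposition: R_A = 236/3 kN, R_B = 268/3 kN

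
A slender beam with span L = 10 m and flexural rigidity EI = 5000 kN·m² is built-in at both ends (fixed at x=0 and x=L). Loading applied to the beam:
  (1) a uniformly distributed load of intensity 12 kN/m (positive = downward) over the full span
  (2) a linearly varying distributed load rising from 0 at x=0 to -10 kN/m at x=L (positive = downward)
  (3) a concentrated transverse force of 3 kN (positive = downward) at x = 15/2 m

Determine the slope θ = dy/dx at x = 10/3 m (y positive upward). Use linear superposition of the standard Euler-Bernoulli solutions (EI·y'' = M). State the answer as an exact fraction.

Load 1 — uniform load w=12 kN/m over full span:
  θ_1 = -wx(L-x)(L-2x)/(12EI) = -12·(10/3)·(10-(10/3))·(10-2·(10/3))/(12·5000) = -2/135 rad
Load 2 — triangular load w₀=-10 kN/m (0→w₀ over full span):
  θ_2 = -w₀(2x(L-x)(L-2x)(x+2L)+x²(L-x)²)/(120LEI) = -(-10)·(2·(10/3)·(10-(10/3))·(10-2·(10/3))·((10/3)+2·10)+(10/3)²·(10-(10/3))²)/(120·10·5000) = 8/1215 rad
Load 3 — point force P=3 kN at a=15/2 m (b=L-a=5/2):
  θ_3 = -Pb²x(2aL-(3a+b)x)/(2L³EI)  [x≤a] = -3·(5/2)²·(10/3)·(2·(15/2)·10-(3·(15/2)+(5/2))·(10/3))/(2·10³·5000) = -1/2400 rad
Superposition: θ = Σ θ_i = -1681/194400 rad ≈ -0.008647 rad

θ(10/3) = -1681/194400 rad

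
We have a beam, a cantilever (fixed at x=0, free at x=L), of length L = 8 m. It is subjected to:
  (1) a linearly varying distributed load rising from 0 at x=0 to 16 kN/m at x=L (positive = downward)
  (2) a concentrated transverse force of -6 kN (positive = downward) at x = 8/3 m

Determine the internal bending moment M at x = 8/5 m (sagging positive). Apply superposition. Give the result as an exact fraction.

Load 1 — triangular load w₀=16 kN/m (0→w₀ over full span):
  M_1 = w₀Lx/2 - w₀L²/3 - w₀x³/(6L) = 16·8·(8/5)/2 - 16·8²/3 - 16·(8/5)³/(6·8) = -90112/375 kN·m
Load 2 — point force P=-6 kN at a=8/3 m (b=L-a=16/3):
  M_2 = -P(a-x)  [x≤a] = -(-6)·((8/3)-(8/5)) = 32/5 kN·m
Superposition: M = Σ M_i = -87712/375 kN·m ≈ -233.898667 kN·m

M(8/5) = -87712/375 kN·m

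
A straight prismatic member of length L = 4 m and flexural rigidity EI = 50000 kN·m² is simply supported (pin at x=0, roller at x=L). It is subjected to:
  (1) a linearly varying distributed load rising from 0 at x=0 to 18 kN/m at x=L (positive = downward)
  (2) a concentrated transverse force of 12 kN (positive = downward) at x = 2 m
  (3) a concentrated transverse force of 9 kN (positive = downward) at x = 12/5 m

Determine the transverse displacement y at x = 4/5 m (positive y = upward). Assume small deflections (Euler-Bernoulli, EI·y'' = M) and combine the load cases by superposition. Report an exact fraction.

Load 1 — triangular load w₀=18 kN/m (0→w₀ over full span):
  y_1 = -w₀x(7L⁴-10L²x²+3x⁴)/(360LEI) = -18·(4/5)·(7·4⁴-10·4²·(4/5)²+3·(4/5)⁴)/(360·4·50000) = -16512/48828125 m
Load 2 — point force P=12 kN at a=2 m (b=L-a=2):
  y_2 = -Pbx(L²-b²-x²)/(6LEI)  [x≤a] = -12·2·(4/5)·(4²-2²-(4/5)²)/(6·4·50000) = -71/390625 m
Load 3 — point force P=9 kN at a=12/5 m (b=L-a=8/5):
  y_3 = -Pbx(L²-b²-x²)/(6LEI)  [x≤a] = -9·(8/5)·(4/5)·(4²-(8/5)²-(4/5)²)/(6·4·50000) = -48/390625 m
Superposition: y = Σ y_i = -31387/48828125 m ≈ -0.000643 m

y(4/5) = -31387/48828125 m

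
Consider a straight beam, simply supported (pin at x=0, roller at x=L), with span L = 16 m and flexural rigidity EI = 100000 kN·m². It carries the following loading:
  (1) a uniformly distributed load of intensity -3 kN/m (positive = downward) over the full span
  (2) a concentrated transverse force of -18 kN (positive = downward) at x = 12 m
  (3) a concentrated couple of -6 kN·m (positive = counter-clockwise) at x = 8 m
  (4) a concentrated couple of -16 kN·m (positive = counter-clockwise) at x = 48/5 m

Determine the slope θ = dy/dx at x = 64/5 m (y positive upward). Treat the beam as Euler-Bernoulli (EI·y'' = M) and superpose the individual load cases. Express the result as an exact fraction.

θ(64/5) = -27883/4687500 rad

Load 1 — uniform load w=-3 kN/m over full span:
  θ_1 = -w(L³-6Lx²+4x³)/(24EI) = -(-3)·(16³-6·16·(64/5)²+4·(64/5)³)/(24·100000) = -1584/390625 rad
Load 2 — point force P=-18 kN at a=12 m (b=L-a=4):
  θ_2 = -Pa(2L²-6Lx+3x²+a²)/(6LEI)  [x>a] = -(-18)·12·(2·16²-6·16·(64/5)+3·(64/5)²+12²)/(6·16·100000) = -1143/625000 rad
Load 3 — applied couple M₀=-6 kN·m at a=8 m (b=L-a=8):
  θ_3 = (M₀x²/(2L)-M₀(x-a)+C₁)/EI  [x>a] with C₁=M₀(3b²-L²)/(6L)=4 = ((-6)·(64/5)²/(2·16)-(-6)·((64/5)-8)+4)/100000 = 13/625000 rad
Load 4 — applied couple M₀=-16 kN·m at a=48/5 m (b=L-a=32/5):
  θ_4 = (M₀x²/(2L)-M₀(x-a)+C₁)/EI  [x>a] with C₁=M₀(3b²-L²)/(6L)=1664/75 = ((-16)·(64/5)²/(2·16)-(-16)·((64/5)-(48/5))+(1664/75))/100000 = -4/46875 rad
Superposition: θ = Σ θ_i = -27883/4687500 rad ≈ -0.005948 rad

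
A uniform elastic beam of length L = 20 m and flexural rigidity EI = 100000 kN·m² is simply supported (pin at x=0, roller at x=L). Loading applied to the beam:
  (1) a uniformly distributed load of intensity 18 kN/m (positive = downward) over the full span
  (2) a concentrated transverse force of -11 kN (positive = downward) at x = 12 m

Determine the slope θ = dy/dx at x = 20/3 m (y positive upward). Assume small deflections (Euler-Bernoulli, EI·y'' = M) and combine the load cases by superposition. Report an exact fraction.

Load 1 — uniform load w=18 kN/m over full span:
  θ_1 = -w(L³-6Lx²+4x³)/(24EI) = -18·(20³-6·20·(20/3)²+4·(20/3)³)/(24·100000) = -13/450 rad
Load 2 — point force P=-11 kN at a=12 m (b=L-a=8):
  θ_2 = -Pb(L²-b²-3x²)/(6LEI)  [x≤a] = -(-11)·8·(20²-8²-3·(20/3)²)/(6·20·100000) = 209/140625 rad
Superposition: θ = Σ θ_i = -2569/93750 rad ≈ -0.027403 rad

θ(20/3) = -2569/93750 rad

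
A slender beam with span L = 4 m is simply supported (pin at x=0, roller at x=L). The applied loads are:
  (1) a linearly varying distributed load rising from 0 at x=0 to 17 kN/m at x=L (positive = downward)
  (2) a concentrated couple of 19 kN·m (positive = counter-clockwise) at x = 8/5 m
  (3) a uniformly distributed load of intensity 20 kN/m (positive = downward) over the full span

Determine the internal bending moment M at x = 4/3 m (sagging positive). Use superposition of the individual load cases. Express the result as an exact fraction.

Load 1 — triangular load w₀=17 kN/m (0→w₀ over full span):
  M_1 = w₀Lx/6 - w₀x³/(6L) = 17·4·(4/3)/6 - 17·(4/3)³/(6·4) = 1088/81 kN·m
Load 2 — applied couple M₀=19 kN·m at a=8/5 m (b=L-a=12/5):
  M_2 = M₀x/L  [x≤a] = 19·(4/3)/4 = 19/3 kN·m
Load 3 — uniform load w=20 kN/m over full span:
  M_3 = wx(L-x)/2 = 20·(4/3)·(4-(4/3))/2 = 320/9 kN·m
Superposition: M = Σ M_i = 4481/81 kN·m ≈ 55.320988 kN·m

M(4/3) = 4481/81 kN·m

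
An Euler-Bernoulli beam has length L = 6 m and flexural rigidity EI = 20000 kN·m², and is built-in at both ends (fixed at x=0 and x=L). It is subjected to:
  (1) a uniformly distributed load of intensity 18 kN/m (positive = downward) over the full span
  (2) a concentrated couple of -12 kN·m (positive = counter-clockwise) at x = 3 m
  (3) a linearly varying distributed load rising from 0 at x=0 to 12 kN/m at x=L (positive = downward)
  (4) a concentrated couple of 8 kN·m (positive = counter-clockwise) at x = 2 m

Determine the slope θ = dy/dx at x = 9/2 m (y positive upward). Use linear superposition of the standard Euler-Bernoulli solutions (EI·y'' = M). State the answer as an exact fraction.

θ(9/2) = 12761/6400000 rad

Load 1 — uniform load w=18 kN/m over full span:
  θ_1 = -wx(L-x)(L-2x)/(12EI) = -18·(9/2)·(6-(9/2))·(6-2·(9/2))/(12·20000) = 243/160000 rad
Load 2 — applied couple M₀=-12 kN·m at a=3 m (b=L-a=3):
  θ_2 = (R_Ax²/2 - M_Ax - M₀(x-a))/EI  [x>a] with R_A=-3, M_A=-3 = ((-3)·(9/2)²/2 - (-3)·(9/2) - (-12)·((9/2)-3))/20000 = 9/160000 rad
Load 3 — triangular load w₀=12 kN/m (0→w₀ over full span):
  θ_3 = -w₀(2x(L-x)(L-2x)(x+2L)+x²(L-x)²)/(120LEI) = -12·(2·(9/2)·(6-(9/2))·(6-2·(9/2))·((9/2)+2·6)+(9/2)²·(6-(9/2))²)/(120·6·20000) = 3321/6400000 rad
Load 4 — applied couple M₀=8 kN·m at a=2 m (b=L-a=4):
  θ_4 = (R_Ax²/2 - M_Ax - M₀(x-a))/EI  [x>a] with R_A=16/9, M_A=0 = ((16/9)·(9/2)²/2 - 0·(9/2) - 8·((9/2)-2))/20000 = -1/10000 rad
Superposition: θ = Σ θ_i = 12761/6400000 rad ≈ 0.001994 rad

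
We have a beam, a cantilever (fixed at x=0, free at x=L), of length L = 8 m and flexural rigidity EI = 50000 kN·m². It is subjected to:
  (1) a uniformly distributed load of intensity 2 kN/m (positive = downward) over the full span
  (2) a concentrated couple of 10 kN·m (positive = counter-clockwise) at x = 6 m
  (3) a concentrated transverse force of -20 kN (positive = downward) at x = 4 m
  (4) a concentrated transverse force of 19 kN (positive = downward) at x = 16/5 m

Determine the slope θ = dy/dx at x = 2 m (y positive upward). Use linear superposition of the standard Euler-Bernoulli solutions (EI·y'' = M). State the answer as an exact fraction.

θ(2) = -317/375000 rad

Load 1 — uniform load w=2 kN/m over full span:
  θ_1 = -wx(x²-3Lx+3L²)/(6EI) = -2·2·(2²-3·8·2+3·8²)/(6·50000) = -37/18750 rad
Load 2 — applied couple M₀=10 kN·m at a=6 m (b=L-a=2):
  θ_2 = M₀x/EI  [x≤a] = 10·2/50000 = 1/2500 rad
Load 3 — point force P=-20 kN at a=4 m (b=L-a=4):
  θ_3 = -Px(2a-x)/(2EI)  [x≤a] = -(-20)·2·(2·4-2)/(2·50000) = 3/1250 rad
Load 4 — point force P=19 kN at a=16/5 m (b=L-a=24/5):
  θ_4 = -Px(2a-x)/(2EI)  [x≤a] = -19·2·(2·(16/5)-2)/(2·50000) = -209/125000 rad
Superposition: θ = Σ θ_i = -317/375000 rad ≈ -0.000845 rad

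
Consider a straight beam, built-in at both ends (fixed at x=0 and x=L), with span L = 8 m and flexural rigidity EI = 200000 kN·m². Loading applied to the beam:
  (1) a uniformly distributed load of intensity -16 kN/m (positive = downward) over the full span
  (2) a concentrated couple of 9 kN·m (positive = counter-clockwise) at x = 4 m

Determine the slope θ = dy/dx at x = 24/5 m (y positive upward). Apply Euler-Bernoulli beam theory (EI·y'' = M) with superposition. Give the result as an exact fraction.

Load 1 — uniform load w=-16 kN/m over full span:
  θ_1 = -wx(L-x)(L-2x)/(12EI) = -(-16)·(24/5)·(8-(24/5))·(8-2·(24/5))/(12·200000) = -64/390625 rad
Load 2 — applied couple M₀=9 kN·m at a=4 m (b=L-a=4):
  θ_2 = (R_Ax²/2 - M_Ax - M₀(x-a))/EI  [x>a] with R_A=27/16, M_A=9/4 = ((27/16)·(24/5)²/2 - (9/4)·(24/5) - 9·((24/5)-4))/200000 = 9/1250000 rad
Superposition: θ = Σ θ_i = -979/6250000 rad ≈ -0.000157 rad

θ(24/5) = -979/6250000 rad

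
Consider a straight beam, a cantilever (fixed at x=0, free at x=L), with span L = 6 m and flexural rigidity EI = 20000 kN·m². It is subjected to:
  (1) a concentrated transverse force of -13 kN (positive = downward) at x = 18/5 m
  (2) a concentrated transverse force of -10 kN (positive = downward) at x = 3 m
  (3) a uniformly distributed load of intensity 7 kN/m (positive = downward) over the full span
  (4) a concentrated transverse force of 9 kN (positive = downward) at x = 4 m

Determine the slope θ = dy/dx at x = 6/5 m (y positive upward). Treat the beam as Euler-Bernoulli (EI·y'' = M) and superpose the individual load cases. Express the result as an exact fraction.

θ(6/5) = -657/156250 rad

Load 1 — point force P=-13 kN at a=18/5 m (b=L-a=12/5):
  θ_1 = -Px(2a-x)/(2EI)  [x≤a] = -(-13)·(6/5)·(2·(18/5)-(6/5))/(2·20000) = 117/50000 rad
Load 2 — point force P=-10 kN at a=3 m (b=L-a=3):
  θ_2 = -Px(2a-x)/(2EI)  [x≤a] = -(-10)·(6/5)·(2·3-(6/5))/(2·20000) = 9/6250 rad
Load 3 — uniform load w=7 kN/m over full span:
  θ_3 = -wx(x²-3Lx+3L²)/(6EI) = -7·(6/5)·((6/5)²-3·6·(6/5)+3·6²)/(6·20000) = -3843/625000 rad
Load 4 — point force P=9 kN at a=4 m (b=L-a=2):
  θ_4 = -Px(2a-x)/(2EI)  [x≤a] = -9·(6/5)·(2·4-(6/5))/(2·20000) = -459/250000 rad
Superposition: θ = Σ θ_i = -657/156250 rad ≈ -0.004205 rad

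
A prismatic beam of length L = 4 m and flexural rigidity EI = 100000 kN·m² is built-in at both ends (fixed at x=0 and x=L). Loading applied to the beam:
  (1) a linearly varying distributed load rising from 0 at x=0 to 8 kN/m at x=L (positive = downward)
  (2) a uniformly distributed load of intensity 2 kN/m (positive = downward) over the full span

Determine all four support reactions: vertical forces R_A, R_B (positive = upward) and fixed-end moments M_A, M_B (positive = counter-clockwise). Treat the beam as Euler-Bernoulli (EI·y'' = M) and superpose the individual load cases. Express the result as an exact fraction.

Load 1 — triangular load w₀=8 kN/m (0→w₀ over full span):
  R_A = 3w₀L/20 = 3·8·4/20 = 24/5 kN
  M_A = w₀L²/30 = 8·4²/30 = 64/15 kN·m
  R_B = 7w₀L/20 = 7·8·4/20 = 56/5 kN
  M_B = -w₀L²/20 = -8·4²/20 = -32/5 kN·m
Load 2 — uniform load w=2 kN/m over full span:
  R_A = wL/2 = 2·4/2 = 4 kN
  M_A = wL²/12 = 2·4²/12 = 8/3 kN·m
  R_B = wL/2 = 2·4/2 = 4 kN
  M_B = -wL²/12 = -2·4²/12 = -8/3 kN·m
Superposition: R_A = 44/5 kN, M_A = 104/15 kN·m, R_B = 76/5 kN, M_B = -136/15 kN·m

R_A = 44/5 kN, M_A = 104/15 kN·m, R_B = 76/5 kN, M_B = -136/15 kN·m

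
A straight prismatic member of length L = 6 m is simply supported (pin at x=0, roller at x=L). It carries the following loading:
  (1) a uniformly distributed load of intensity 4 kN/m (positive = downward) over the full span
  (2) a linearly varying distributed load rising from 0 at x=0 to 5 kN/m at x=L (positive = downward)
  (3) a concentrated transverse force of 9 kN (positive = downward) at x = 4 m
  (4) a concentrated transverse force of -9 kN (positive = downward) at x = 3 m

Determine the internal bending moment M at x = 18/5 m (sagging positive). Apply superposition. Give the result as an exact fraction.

M(18/5) = 144/5 kN·m

Load 1 — uniform load w=4 kN/m over full span:
  M_1 = wx(L-x)/2 = 4·(18/5)·(6-(18/5))/2 = 432/25 kN·m
Load 2 — triangular load w₀=5 kN/m (0→w₀ over full span):
  M_2 = w₀Lx/6 - w₀x³/(6L) = 5·6·(18/5)/6 - 5·(18/5)³/(6·6) = 288/25 kN·m
Load 3 — point force P=9 kN at a=4 m (b=L-a=2):
  M_3 = Pbx/L  [x≤a] = 9·2·(18/5)/6 = 54/5 kN·m
Load 4 — point force P=-9 kN at a=3 m (b=L-a=3):
  M_4 = Pa(L-x)/L  [x>a] = (-9)·3·(6-(18/5))/6 = -54/5 kN·m
Superposition: M = Σ M_i = 144/5 kN·m ≈ 28.800000 kN·m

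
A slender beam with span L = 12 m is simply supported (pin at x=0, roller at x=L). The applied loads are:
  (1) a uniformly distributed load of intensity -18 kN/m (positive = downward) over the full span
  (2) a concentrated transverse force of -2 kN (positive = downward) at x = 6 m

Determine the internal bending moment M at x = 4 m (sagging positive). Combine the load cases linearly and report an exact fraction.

M(4) = -292 kN·m

Load 1 — uniform load w=-18 kN/m over full span:
  M_1 = wx(L-x)/2 = (-18)·4·(12-4)/2 = -288 kN·m
Load 2 — point force P=-2 kN at a=6 m (b=L-a=6):
  M_2 = Pbx/L  [x≤a] = (-2)·6·4/12 = -4 kN·m
Superposition: M = Σ M_i = -292 kN·m ≈ -292.000000 kN·m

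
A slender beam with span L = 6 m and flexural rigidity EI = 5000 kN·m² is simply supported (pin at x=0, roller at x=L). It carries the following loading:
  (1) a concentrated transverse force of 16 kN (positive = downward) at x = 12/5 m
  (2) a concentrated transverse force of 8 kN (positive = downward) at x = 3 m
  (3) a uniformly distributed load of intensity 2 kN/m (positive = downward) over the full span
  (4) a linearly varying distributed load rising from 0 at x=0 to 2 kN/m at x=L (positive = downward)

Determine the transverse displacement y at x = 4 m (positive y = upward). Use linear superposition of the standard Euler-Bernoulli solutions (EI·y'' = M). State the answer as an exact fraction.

Load 1 — point force P=16 kN at a=12/5 m (b=L-a=18/5):
  y_1 = -Pa(L-x)(2Lx-a²-x²)/(6LEI)  [x>a] = -16·(12/5)·(6-4)·(2·6·4-(12/5)²-4²)/(6·6·5000) = -2624/234375 m
Load 2 — point force P=8 kN at a=3 m (b=L-a=3):
  y_2 = -Pa(L-x)(2Lx-a²-x²)/(6LEI)  [x>a] = -8·3·(6-4)·(2·6·4-3²-4²)/(6·6·5000) = -23/3750 m
Load 3 — uniform load w=2 kN/m over full span:
  y_3 = -wx(L³-2Lx²+x³)/(24EI) = -2·4·(6³-2·6·4²+4³)/(24·5000) = -11/1875 m
Load 4 — triangular load w₀=2 kN/m (0→w₀ over full span):
  y_4 = -w₀x(7L⁴-10L²x²+3x⁴)/(360LEI) = -2·4·(7·6⁴-10·6²·4²+3·4⁴)/(360·6·5000) = -17/5625 m
Superposition: y = Σ y_i = -36869/1406250 m ≈ -0.026218 m

y(4) = -36869/1406250 m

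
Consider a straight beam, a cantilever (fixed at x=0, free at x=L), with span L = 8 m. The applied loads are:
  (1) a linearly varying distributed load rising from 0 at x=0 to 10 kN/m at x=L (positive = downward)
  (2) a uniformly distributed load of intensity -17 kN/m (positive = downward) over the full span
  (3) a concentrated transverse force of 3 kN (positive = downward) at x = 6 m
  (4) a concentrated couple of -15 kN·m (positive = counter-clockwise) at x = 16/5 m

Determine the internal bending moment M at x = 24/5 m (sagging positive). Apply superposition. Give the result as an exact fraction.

M(24/5) = 586/15 kN·m

Load 1 — triangular load w₀=10 kN/m (0→w₀ over full span):
  M_1 = w₀Lx/2 - w₀L²/3 - w₀x³/(6L) = 10·8·(24/5)/2 - 10·8²/3 - 10·(24/5)³/(6·8) = -3328/75 kN·m
Load 2 — uniform load w=-17 kN/m over full span:
  M_2 = -w(L-x)²/2 = -(-17)·(8-(24/5))²/2 = 2176/25 kN·m
Load 3 — point force P=3 kN at a=6 m (b=L-a=2):
  M_3 = -P(a-x)  [x≤a] = -3·(6-(24/5)) = -18/5 kN·m
Load 4 — applied couple M₀=-15 kN·m at a=16/5 m (b=L-a=24/5):
  M_4 = 0  [x>a] = 0 kN·m
Superposition: M = Σ M_i = 586/15 kN·m ≈ 39.066667 kN·m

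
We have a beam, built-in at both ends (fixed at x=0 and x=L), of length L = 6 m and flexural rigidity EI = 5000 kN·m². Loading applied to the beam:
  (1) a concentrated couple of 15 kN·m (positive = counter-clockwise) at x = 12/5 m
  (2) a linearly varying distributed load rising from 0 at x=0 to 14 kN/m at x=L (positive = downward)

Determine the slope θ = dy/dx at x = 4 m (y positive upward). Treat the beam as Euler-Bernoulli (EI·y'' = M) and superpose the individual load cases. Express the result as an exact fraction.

Load 1 — applied couple M₀=15 kN·m at a=12/5 m (b=L-a=18/5):
  θ_1 = (R_Ax²/2 - M_Ax - M₀(x-a))/EI  [x>a] with R_A=18/5, M_A=9/5 = ((18/5)·4²/2 - (9/5)·4 - 15·(4-(12/5)))/5000 = -3/6250 rad
Load 2 — triangular load w₀=14 kN/m (0→w₀ over full span):
  θ_2 = -w₀(2x(L-x)(L-2x)(x+2L)+x²(L-x)²)/(120LEI) = -14·(2·4·(6-4)·(6-2·4)·(4+2·6)+4²·(6-4)²)/(120·6·5000) = 49/28125 rad
Superposition: θ = Σ θ_i = 71/56250 rad ≈ 0.001262 rad

θ(4) = 71/56250 rad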